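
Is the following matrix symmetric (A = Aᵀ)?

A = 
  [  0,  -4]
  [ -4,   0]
Yes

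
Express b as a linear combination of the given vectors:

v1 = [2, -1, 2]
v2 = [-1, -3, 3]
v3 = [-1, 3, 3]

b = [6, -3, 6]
c1 = 3, c2 = 0, c3 = 0

b = 3·v1 + 0·v2 + 0·v3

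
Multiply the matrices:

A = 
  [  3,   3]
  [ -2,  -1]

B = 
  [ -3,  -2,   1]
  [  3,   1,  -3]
AB = 
  [  0,  -3,  -6]
  [  3,   3,   1]

A is 2×2 and B is 2×3, so AB is 2×3. Each entry is (row of A)·(column of B):
AB[1,1] = (3)(-3) + (3)(3) = 0
AB[1,2] = (3)(-2) + (3)(1) = -3
AB[1,3] = (3)(1) + (3)(-3) = -6
AB[2,1] = (-2)(-3) + (-1)(3) = 3
AB[2,2] = (-2)(-2) + (-1)(1) = 3
AB[2,3] = (-2)(1) + (-1)(-3) = 1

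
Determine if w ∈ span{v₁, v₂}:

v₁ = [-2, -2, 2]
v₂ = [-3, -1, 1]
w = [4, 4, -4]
Yes

Form the augmented matrix and row-reduce:
[v₁|v₂|w] = 
  [ -2,  -3,   4]
  [ -2,  -1,   4]
  [  2,   1,  -4]
R2 → R2 - (1)·R1
R3 → R3 + (1)·R1
R3 → R3 + (1)·R2
REF = 
  [ -2,  -3,   4]
  [  0,   2,   0]
  [  0,   0,   0]

No row of the form [0 0 | nonzero], so the system is consistent. Back-substitution gives c₁ = -2, c₂ = 0: w = (-2)·v₁ + (0)·v₂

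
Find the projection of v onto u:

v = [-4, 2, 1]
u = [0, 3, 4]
v·u = (-4)(0) + (2)(3) + (1)(4) = 10
u·u = (0)² + (3)² + (4)² = 25
proj_u(v) = (v·u / u·u) × u = (10/25) × u = (2/5) × u

proj_u(v) = [0, 6/5, 8/5]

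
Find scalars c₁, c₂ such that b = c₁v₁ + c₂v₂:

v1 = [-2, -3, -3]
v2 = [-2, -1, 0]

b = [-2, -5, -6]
c1 = 2, c2 = -1

b = 2·v1 + -1·v2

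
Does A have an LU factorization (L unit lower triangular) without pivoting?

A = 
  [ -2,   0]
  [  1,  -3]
Yes.
A[1,1] = -2 ≠ 0, so Gaussian elimination proceeds without a row swap: multiplier ℓ₂₁ = (1)/(-2) = -1/2, and U[2,2] = -3 - (-1/2)(0) = -3.
L = 
  [   1,    0]
  [-1/2,    1]
U = 
  [ -2,   0]
  [  0,  -3]
Check row 2 of LU: [(-1/2)(-2), (-1/2)(0) + (-3)] = [1, -3] = row 2 of A ✓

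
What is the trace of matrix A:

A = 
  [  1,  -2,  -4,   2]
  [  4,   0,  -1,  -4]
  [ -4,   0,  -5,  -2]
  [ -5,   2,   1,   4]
0

tr(A) = 1 + 0 + -5 + 4 = 0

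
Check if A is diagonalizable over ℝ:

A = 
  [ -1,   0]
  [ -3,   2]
Yes

tr(A) = 1, det(A) = -2
Characteristic polynomial: λ² - tr(A)λ + det(A) = λ² - λ - 2
λ² - λ - 2 = (λ + 1)(λ - 2)
Eigenvalues: 2, -1
λ=-1: alg. mult. = 1, geom. mult. = 2 - rank(A - (-1)I) = 2 - 1 = 1
λ=2: alg. mult. = 1, geom. mult. = 2 - rank(A - (2)I) = 2 - 1 = 1
Sum of geometric multiplicities equals n, so A has n independent eigenvectors.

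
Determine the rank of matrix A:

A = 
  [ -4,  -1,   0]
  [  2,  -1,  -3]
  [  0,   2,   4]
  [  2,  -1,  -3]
rank(A) = 2

Row reduce:
R2 → R2 + (1/2)·R1
R4 → R4 + (1/2)·R1
R3 → R3 + (4/3)·R2
R4 → R4 - (1)·R2
REF = 
  [  -4,   -1,    0]
  [   0, -3/2,   -3]
  [   0,    0,    0]
  [   0,    0,    0]
Pivot columns: 1, 2 → 2 pivots.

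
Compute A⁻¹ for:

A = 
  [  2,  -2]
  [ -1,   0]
det(A) = (2)(0) - (-2)(-1) = -2
For a 2×2 matrix, A⁻¹ = (1/det(A)) · [[d, -b], [-c, a]]
    = (-1/2) · [[0, 2], [1, 2]]

A⁻¹ = 
  [   0,   -1]
  [-1/2,   -1]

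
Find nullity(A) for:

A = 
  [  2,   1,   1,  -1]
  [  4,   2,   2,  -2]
nullity(A) = 3

Row reduce:
R2 → R2 - (2)·R1
REF = 
  [  2,   1,   1,  -1]
  [  0,   0,   0,   0]
Pivot columns: 1 → 1 pivot.
rank(A) = 1, so nullity(A) = 4 - 1 = 3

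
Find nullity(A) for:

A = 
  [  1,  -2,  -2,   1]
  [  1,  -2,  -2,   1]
nullity(A) = 3

Row reduce:
R2 → R2 - (1)·R1
REF = 
  [  1,  -2,  -2,   1]
  [  0,   0,   0,   0]
Pivot columns: 1 → 1 pivot.
rank(A) = 1, so nullity(A) = 4 - 1 = 3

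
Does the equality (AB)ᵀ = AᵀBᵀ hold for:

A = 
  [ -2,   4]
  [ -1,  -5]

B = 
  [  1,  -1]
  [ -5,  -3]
No

(AB)ᵀ = 
  [-22,  24]
  [-10,  16]

AᵀBᵀ = 
  [ -1,  13]
  [  9,  -5]

The two matrices differ, so (AB)ᵀ ≠ AᵀBᵀ in general. The correct identity is (AB)ᵀ = BᵀAᵀ.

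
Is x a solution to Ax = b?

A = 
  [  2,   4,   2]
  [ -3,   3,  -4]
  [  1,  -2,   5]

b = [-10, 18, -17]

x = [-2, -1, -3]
No

Ax = [-14, 15, -15] ≠ b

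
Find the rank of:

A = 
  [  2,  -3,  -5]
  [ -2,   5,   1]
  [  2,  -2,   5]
Row reduce:
R2 → R2 + (1)·R1
R3 → R3 - (1)·R1
R3 → R3 - (1/2)·R2
REF = 
  [  2,  -3,  -5]
  [  0,   2,  -4]
  [  0,   0,  12]
Pivot columns: 1, 2, 3 → 3 pivots.

rank(A) = 3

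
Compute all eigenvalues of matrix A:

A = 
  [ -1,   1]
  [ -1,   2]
tr(A) = 1, det(A) = -1
Characteristic polynomial: λ² - tr(A)λ + det(A) = λ² - λ - 1
λ² - λ - 1 = 0  ⇒  λ = (1 ± √((-1)² - 4·(-1)))/2 = (1 ± √(5))/2
  = (1 + √5)/2,  (1 - √5)/2

λ = (1 + √5)/2, (1 - √5)/2  (≈ 1.618, -0.618)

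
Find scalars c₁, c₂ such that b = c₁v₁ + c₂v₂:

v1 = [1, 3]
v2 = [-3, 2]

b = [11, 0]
c1 = 2, c2 = -3

b = 2·v1 + -3·v2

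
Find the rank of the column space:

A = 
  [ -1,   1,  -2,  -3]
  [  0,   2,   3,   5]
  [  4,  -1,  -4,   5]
dim(Col(A)) = 3

Row reduce:
R3 → R3 + (4)·R1
R3 → R3 - (3/2)·R2
REF = 
  [   -1,     1,    -2,    -3]
  [    0,     2,     3,     5]
  [    0,     0, -33/2, -29/2]
Pivot columns: 1, 2, 3 → 3 pivots.
dim(Col(A)) = number of pivot columns = 3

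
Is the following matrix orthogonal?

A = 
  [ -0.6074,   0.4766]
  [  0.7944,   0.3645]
No

AᵀA = 
  [  1,   0.0001]
  [  0.0001,   0.3600]
≠ I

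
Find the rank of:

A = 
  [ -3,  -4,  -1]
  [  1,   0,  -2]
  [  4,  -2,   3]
rank(A) = 3

Row reduce:
R2 → R2 + (1/3)·R1
R3 → R3 + (4/3)·R1
R3 → R3 - (11/2)·R2
REF = 
  [  -3,   -4,   -1]
  [   0, -4/3, -7/3]
  [   0,    0, 29/2]
Pivot columns: 1, 2, 3 → 3 pivots.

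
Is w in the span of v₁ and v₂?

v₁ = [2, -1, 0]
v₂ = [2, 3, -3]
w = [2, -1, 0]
Yes

Form the augmented matrix and row-reduce:
[v₁|v₂|w] = 
  [  2,   2,   2]
  [ -1,   3,  -1]
  [  0,  -3,   0]
R2 → R2 + (1/2)·R1
R3 → R3 + (3/4)·R2
REF = 
  [  2,   2,   2]
  [  0,   4,   0]
  [  0,   0,   0]

No row of the form [0 0 | nonzero], so the system is consistent. Back-substitution gives c₁ = 1, c₂ = 0: w = (1)·v₁ + (0)·v₂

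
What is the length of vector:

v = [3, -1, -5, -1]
6

||v||₂ = √((3)² + (-1)² + (-5)² + (-1)²) = √36 = 6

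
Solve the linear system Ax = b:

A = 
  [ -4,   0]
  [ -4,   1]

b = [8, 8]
x = [-2, 0]

Row reduce the augmented matrix [A|b]:
R2 → R2 - (1)·R1
REF = 
  [ -4,   0,   8]
  [  0,   1,   0]

Back-substitution:
x₂ = 0 / 1 = 0
x₁ = (8 - (0)(0)) / (-4) = -2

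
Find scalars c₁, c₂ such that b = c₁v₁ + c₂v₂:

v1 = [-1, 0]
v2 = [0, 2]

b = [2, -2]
c1 = -2, c2 = -1

b = -2·v1 + -1·v2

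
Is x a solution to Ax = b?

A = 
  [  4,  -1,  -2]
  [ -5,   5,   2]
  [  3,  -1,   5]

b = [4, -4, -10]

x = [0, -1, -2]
No

Ax = [5, -9, -9] ≠ b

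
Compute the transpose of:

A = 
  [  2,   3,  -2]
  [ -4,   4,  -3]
Aᵀ = 
  [  2,  -4]
  [  3,   4]
  [ -2,  -3]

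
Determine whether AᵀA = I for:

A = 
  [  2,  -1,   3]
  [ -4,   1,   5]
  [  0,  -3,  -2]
No

AᵀA = 
  [ 20,  -6, -14]
  [ -6,  11,   8]
  [-14,   8,  38]
≠ I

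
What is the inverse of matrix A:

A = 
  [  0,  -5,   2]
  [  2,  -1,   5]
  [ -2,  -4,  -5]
det(A) = (0)·((-1)(-5) - (5)(-4)) - (-5)·((2)(-5) - (5)(-2)) + (2)·((2)(-4) - (-1)(-2))
  = (0)(25) - (-5)(0) + (2)(-10)
  = -20
det(A) = -20 ≠ 0, so A is invertible.

Cofactors Cᵢⱼ = (-1)ⁱ⁺ʲ·Mᵢⱼ:
C = 
  [ 25,   0, -10]
  [-33,   4,  10]
  [-23,   4,  10]

adj(A) = Cᵀ:
adj(A) = 
  [ 25, -33, -23]
  [  0,   4,   4]
  [-10,  10,  10]

A⁻¹ = (-1/20) · adj(A):
A⁻¹ = 
  [ -5/4, 33/20, 23/20]
  [    0,  -1/5,  -1/5]
  [  1/2,  -1/2,  -1/2]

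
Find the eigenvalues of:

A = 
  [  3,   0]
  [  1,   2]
tr(A) = 5, det(A) = 6
Characteristic polynomial: λ² - tr(A)λ + det(A) = λ² - 5λ + 6
λ² - 5λ + 6 = (λ - 2)(λ - 3)

λ = 3, 2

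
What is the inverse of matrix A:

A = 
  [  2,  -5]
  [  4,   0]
det(A) = (2)(0) - (-5)(4) = 20
For a 2×2 matrix, A⁻¹ = (1/det(A)) · [[d, -b], [-c, a]]
    = (1/20) · [[0, 5], [-4, 2]]

A⁻¹ = 
  [   0,  1/4]
  [-1/5, 1/10]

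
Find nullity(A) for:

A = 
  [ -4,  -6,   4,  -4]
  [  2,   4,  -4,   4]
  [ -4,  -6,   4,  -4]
nullity(A) = 2

Row reduce:
R2 → R2 + (1/2)·R1
R3 → R3 - (1)·R1
REF = 
  [ -4,  -6,   4,  -4]
  [  0,   1,  -2,   2]
  [  0,   0,   0,   0]
Pivot columns: 1, 2 → 2 pivots.
rank(A) = 2, so nullity(A) = 4 - 2 = 2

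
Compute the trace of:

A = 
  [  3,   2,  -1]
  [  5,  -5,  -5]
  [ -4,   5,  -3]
-5

tr(A) = 3 + -5 + -3 = -5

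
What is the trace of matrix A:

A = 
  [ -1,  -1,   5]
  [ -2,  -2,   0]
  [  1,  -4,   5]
2

tr(A) = -1 + -2 + 5 = 2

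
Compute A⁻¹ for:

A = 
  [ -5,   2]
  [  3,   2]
det(A) = (-5)(2) - (2)(3) = -16
For a 2×2 matrix, A⁻¹ = (1/det(A)) · [[d, -b], [-c, a]]
    = (-1/16) · [[2, -2], [-3, -5]]

A⁻¹ = 
  [-1/8,  1/8]
  [3/16, 5/16]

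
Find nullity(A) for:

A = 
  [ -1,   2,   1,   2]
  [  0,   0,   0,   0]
nullity(A) = 3

Row reduce:
(no row operations needed)
REF = 
  [ -1,   2,   1,   2]
  [  0,   0,   0,   0]
Pivot columns: 1 → 1 pivot.
rank(A) = 1, so nullity(A) = 4 - 1 = 3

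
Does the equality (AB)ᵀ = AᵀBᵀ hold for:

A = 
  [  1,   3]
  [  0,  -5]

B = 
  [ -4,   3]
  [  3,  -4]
No

(AB)ᵀ = 
  [  5, -15]
  [ -9,  20]

AᵀBᵀ = 
  [ -4,   3]
  [-27,  29]

The two matrices differ, so (AB)ᵀ ≠ AᵀBᵀ in general. The correct identity is (AB)ᵀ = BᵀAᵀ.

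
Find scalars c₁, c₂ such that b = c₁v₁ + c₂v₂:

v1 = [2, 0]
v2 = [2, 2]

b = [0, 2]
c1 = -1, c2 = 1

b = -1·v1 + 1·v2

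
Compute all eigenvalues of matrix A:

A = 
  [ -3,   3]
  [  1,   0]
λ = (-3 + √21)/2, (-3 - √21)/2  (≈ 0.7913, -3.791)

tr(A) = -3, det(A) = -3
Characteristic polynomial: λ² - tr(A)λ + det(A) = λ² + 3λ - 3
λ² + 3λ - 3 = 0  ⇒  λ = (-3 ± √((3)² - 4·(-3)))/2 = (-3 ± √(21))/2
  = (-3 + √21)/2,  (-3 - √21)/2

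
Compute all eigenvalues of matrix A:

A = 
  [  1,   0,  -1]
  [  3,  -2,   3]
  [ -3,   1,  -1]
λ = 2, -2 + √3, -2 - √3  (≈ 2, -0.2679, -3.732)

Characteristic polynomial: det(λI - A) = λ³ + 2λ² - 7λ - 2
Testing integer divisors of the constant term: p(2) = 0, so (λ - 2) is a factor:
p(λ) = (λ - 2)(λ² + 4λ + 1)
λ² + 4λ + 1 = 0  ⇒  λ = (-4 ± √((4)² - 4·(1)))/2 = (-4 ± √(12))/2
  = -2 + √3,  -2 - √3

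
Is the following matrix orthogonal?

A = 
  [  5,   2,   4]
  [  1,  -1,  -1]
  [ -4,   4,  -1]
No

AᵀA = 
  [ 42,  -7,  23]
  [ -7,  21,   5]
  [ 23,   5,  18]
≠ I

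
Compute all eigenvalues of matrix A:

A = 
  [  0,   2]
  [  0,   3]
tr(A) = 3, det(A) = 0
Characteristic polynomial: λ² - tr(A)λ + det(A) = λ² - 3λ
λ² - 3λ = λ(λ - 3)

λ = 3, 0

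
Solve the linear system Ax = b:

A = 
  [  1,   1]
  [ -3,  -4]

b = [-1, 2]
x = [-2, 1]

Row reduce the augmented matrix [A|b]:
R2 → R2 + (3)·R1
REF = 
  [  1,   1,  -1]
  [  0,  -1,  -1]

Back-substitution:
x₂ = (-1) / (-1) = 1
x₁ = (-1 - (1)(1)) / 1 = -2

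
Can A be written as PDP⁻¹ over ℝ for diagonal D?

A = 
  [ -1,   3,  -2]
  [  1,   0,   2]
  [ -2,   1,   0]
No

Characteristic polynomial: det(λI - A) = λ³ + λ² - 9λ + 12
Testing integer divisors of the constant term: p(-4) = 0, so (λ + 4) is a factor:
p(λ) = (λ + 4)(λ² - 3λ + 3)
λ² - 3λ + 3 = 0  ⇒  λ = (3 ± √((-3)² - 4·(3)))/2 = (3 ± √(-3))/2
  = (3 + i√3)/2,  (3 - i√3)/2
Eigenvalues: -4, (3 + i√3)/2, (3 - i√3)/2  (≈ -4, 1.5 + 0.866i, 1.5 - 0.866i)
Has complex eigenvalues (not diagonalizable over ℝ).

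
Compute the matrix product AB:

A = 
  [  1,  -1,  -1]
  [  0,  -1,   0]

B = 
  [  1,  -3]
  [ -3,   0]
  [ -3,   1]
AB = 
  [  7,  -4]
  [  3,   0]

A is 2×3 and B is 3×2, so AB is 2×2. Each entry is (row of A)·(column of B):
AB[1,1] = (1)(1) + (-1)(-3) + (-1)(-3) = 7
AB[1,2] = (1)(-3) + (-1)(0) + (-1)(1) = -4
AB[2,1] = (0)(1) + (-1)(-3) + (0)(-3) = 3
AB[2,2] = (0)(-3) + (-1)(0) + (0)(1) = 0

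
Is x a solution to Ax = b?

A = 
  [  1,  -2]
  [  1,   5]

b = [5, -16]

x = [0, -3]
No

Ax = [6, -15] ≠ b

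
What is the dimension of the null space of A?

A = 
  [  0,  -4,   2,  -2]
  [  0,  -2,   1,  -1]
nullity(A) = 3

Row reduce:
R2 → R2 - (1/2)·R1
REF = 
  [  0,  -4,   2,  -2]
  [  0,   0,   0,   0]
Pivot columns: 2 → 1 pivot.
rank(A) = 1, so nullity(A) = 4 - 1 = 3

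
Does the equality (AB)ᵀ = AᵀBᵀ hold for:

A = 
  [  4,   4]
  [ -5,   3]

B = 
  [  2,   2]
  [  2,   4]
No

(AB)ᵀ = 
  [ 16,  -4]
  [ 24,   2]

AᵀBᵀ = 
  [ -2, -12]
  [ 14,  20]

The two matrices differ, so (AB)ᵀ ≠ AᵀBᵀ in general. The correct identity is (AB)ᵀ = BᵀAᵀ.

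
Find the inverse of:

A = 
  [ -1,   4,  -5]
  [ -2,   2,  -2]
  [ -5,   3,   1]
det(A) = (-1)·((2)(1) - (-2)(3)) - (4)·((-2)(1) - (-2)(-5)) + (-5)·((-2)(3) - (2)(-5))
  = (-1)(8) - (4)(-12) + (-5)(4)
  = 20
det(A) = 20 ≠ 0, so A is invertible.

Cofactors Cᵢⱼ = (-1)ⁱ⁺ʲ·Mᵢⱼ:
C = 
  [  8,  12,   4]
  [-19, -26, -17]
  [  2,   8,   6]

adj(A) = Cᵀ:
adj(A) = 
  [  8, -19,   2]
  [ 12, -26,   8]
  [  4, -17,   6]

A⁻¹ = (1/20) · adj(A):
A⁻¹ = 
  [   2/5, -19/20,   1/10]
  [   3/5, -13/10,    2/5]
  [   1/5, -17/20,   3/10]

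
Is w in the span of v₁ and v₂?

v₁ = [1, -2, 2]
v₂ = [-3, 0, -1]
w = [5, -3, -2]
No

Form the augmented matrix and row-reduce:
[v₁|v₂|w] = 
  [  1,  -3,   5]
  [ -2,   0,  -3]
  [  2,  -1,  -2]
R2 → R2 + (2)·R1
R3 → R3 - (2)·R1
R3 → R3 + (5/6)·R2
REF = 
  [    1,    -3,     5]
  [    0,    -6,     7]
  [    0,     0, -37/6]

Row 3 reads [0 0 | -37/6], i.e. 0 = -37/6, so the system is inconsistent and w ∉ span{v₁, v₂}.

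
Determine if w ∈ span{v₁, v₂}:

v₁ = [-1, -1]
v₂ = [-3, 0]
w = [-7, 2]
Yes

Form the augmented matrix and row-reduce:
[v₁|v₂|w] = 
  [ -1,  -3,  -7]
  [ -1,   0,   2]
R2 → R2 - (1)·R1
REF = 
  [ -1,  -3,  -7]
  [  0,   3,   9]

No row of the form [0 0 | nonzero], so the system is consistent. Back-substitution gives c₁ = -2, c₂ = 3: w = (-2)·v₁ + (3)·v₂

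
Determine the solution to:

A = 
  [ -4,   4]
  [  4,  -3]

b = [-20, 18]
x = [3, -2]

Row reduce the augmented matrix [A|b]:
R2 → R2 + (1)·R1
REF = 
  [ -4,   4, -20]
  [  0,   1,  -2]

Back-substitution:
x₂ = (-2) / 1 = -2
x₁ = (-20 - (4)(-2)) / (-4) = 3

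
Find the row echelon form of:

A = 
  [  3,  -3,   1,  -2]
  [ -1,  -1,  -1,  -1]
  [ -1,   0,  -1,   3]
Row operations:
R2 → R2 + (1/3)·R1
R3 → R3 + (1/3)·R1
R3 → R3 - (1/2)·R2

Resulting echelon form:
REF = 
  [   3,   -3,    1,   -2]
  [   0,   -2, -2/3, -5/3]
  [   0,    0, -1/3, 19/6]

Rank = 3 (number of non-zero pivot rows).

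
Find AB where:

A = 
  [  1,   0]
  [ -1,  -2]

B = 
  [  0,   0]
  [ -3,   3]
A is 2×2 and B is 2×2, so AB is 2×2. Each entry is (row of A)·(column of B):
AB[1,1] = (1)(0) + (0)(-3) = 0
AB[1,2] = (1)(0) + (0)(3) = 0
AB[2,1] = (-1)(0) + (-2)(-3) = 6
AB[2,2] = (-1)(0) + (-2)(3) = -6

AB = 
  [  0,   0]
  [  6,  -6]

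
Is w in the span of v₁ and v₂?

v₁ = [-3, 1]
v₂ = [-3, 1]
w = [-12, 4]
Yes

Form the augmented matrix and row-reduce:
[v₁|v₂|w] = 
  [ -3,  -3, -12]
  [  1,   1,   4]
R2 → R2 + (1/3)·R1
REF = 
  [ -3,  -3, -12]
  [  0,   0,   0]

No row of the form [0 0 | nonzero], so the system is consistent. Back-substitution gives c₁ = 4, c₂ = 0: w = (4)·v₁ + (0)·v₂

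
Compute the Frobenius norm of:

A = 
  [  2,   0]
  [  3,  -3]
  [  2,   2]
||A||_F = 5.477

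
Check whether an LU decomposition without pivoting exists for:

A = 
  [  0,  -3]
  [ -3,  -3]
No.
A[1,1] = 0 but A[2,1] = -3 ≠ 0. Any LU with L unit lower triangular has (LU)[1,1] = U[1,1] and (LU)[2,1] = L[2,1]·U[1,1]; matching A forces U[1,1] = 0, which then forces (LU)[2,1] = 0 ≠ -3. A row swap (pivoting) is required.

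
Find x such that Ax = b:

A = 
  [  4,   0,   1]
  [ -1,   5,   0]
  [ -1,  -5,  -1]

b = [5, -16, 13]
x = [1, -3, 1]

Row reduce the augmented matrix [A|b]:
R2 → R2 + (1/4)·R1
R3 → R3 + (1/4)·R1
R3 → R3 + (1)·R2
REF = 
  [    4,     0,     1,     5]
  [    0,     5,   1/4, -59/4]
  [    0,     0,  -1/2,  -1/2]

Back-substitution:
x₃ = (-1/2) / (-1/2) = 1
x₂ = (-59/4 - (1/4)(1)) / 5 = -3
x₁ = (5 - (0)(-3) - (1)(1)) / 4 = 1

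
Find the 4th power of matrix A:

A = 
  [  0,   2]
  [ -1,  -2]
A^4 = 
  [ -4,   0]
  [  0,  -4]

A² = A·A:
A²[1,1] = (0)(0) + (2)(-1) = -2
A²[1,2] = (0)(2) + (2)(-2) = -4
A²[2,1] = (-1)(0) + (-2)(-1) = 2
A²[2,2] = (-1)(2) + (-2)(-2) = 2
A² = 
  [ -2,  -4]
  [  2,   2]

A^3 = A^2·A:
A^3[1,1] = (-2)(0) + (-4)(-1) = 4
A^3[1,2] = (-2)(2) + (-4)(-2) = 4
A^3[2,1] = (2)(0) + (2)(-1) = -2
A^3[2,2] = (2)(2) + (2)(-2) = 0
A^3 = 
  [  4,   4]
  [ -2,   0]

A^4 = A^3·A:
A^4[1,1] = (4)(0) + (4)(-1) = -4
A^4[1,2] = (4)(2) + (4)(-2) = 0
A^4[2,1] = (-2)(0) + (0)(-1) = 0
A^4[2,2] = (-2)(2) + (0)(-2) = -4
A^4 = 
  [ -4,   0]
  [  0,  -4]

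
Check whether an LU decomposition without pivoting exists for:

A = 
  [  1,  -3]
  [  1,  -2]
Yes.
A[1,1] = 1 ≠ 0, so Gaussian elimination proceeds without a row swap: multiplier ℓ₂₁ = (1)/(1) = 1, and U[2,2] = -2 - (1)(-3) = 1.
L = 
  [  1,   0]
  [  1,   1]
U = 
  [  1,  -3]
  [  0,   1]
Check row 2 of LU: [(1)(1), (1)(-3) + 1] = [1, -2] = row 2 of A ✓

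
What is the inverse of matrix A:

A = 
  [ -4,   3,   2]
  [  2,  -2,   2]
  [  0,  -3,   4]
det(A) = (-4)·((-2)(4) - (2)(-3)) - (3)·((2)(4) - (2)(0)) + (2)·((2)(-3) - (-2)(0))
  = (-4)(-2) - (3)(8) + (2)(-6)
  = -28
det(A) = -28 ≠ 0, so A is invertible.

Cofactors Cᵢⱼ = (-1)ⁱ⁺ʲ·Mᵢⱼ:
C = 
  [ -2,  -8,  -6]
  [-18, -16, -12]
  [ 10,  12,   2]

adj(A) = Cᵀ:
adj(A) = 
  [ -2, -18,  10]
  [ -8, -16,  12]
  [ -6, -12,   2]

A⁻¹ = (-1/28) · adj(A):
A⁻¹ = 
  [ 1/14,  9/14, -5/14]
  [  2/7,   4/7,  -3/7]
  [ 3/14,   3/7, -1/14]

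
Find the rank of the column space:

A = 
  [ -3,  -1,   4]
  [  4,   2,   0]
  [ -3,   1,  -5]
Row reduce:
R2 → R2 + (4/3)·R1
R3 → R3 - (1)·R1
R3 → R3 - (3)·R2
REF = 
  [  -3,   -1,    4]
  [   0,  2/3, 16/3]
  [   0,    0,  -25]
Pivot columns: 1, 2, 3 → 3 pivots.
dim(Col(A)) = number of pivot columns = 3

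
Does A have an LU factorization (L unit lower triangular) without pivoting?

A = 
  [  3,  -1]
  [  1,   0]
Yes.
A[1,1] = 3 ≠ 0, so Gaussian elimination proceeds without a row swap: multiplier ℓ₂₁ = (1)/(3) = 1/3, and U[2,2] = 0 - (1/3)(-1) = 1/3.
L = 
  [  1,   0]
  [1/3,   1]
U = 
  [  3,  -1]
  [  0, 1/3]
Check row 2 of LU: [(1/3)(3), (1/3)(-1) + (1/3)] = [1, 0] = row 2 of A ✓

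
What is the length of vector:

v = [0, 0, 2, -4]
4.472

||v||₂ = √((0)² + (0)² + (2)² + (-4)²) = √20 = 4.472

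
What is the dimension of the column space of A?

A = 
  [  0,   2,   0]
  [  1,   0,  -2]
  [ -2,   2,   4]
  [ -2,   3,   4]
dim(Col(A)) = 2

Row reduce:
Swap R1 ↔ R2
R3 → R3 + (2)·R1
R4 → R4 + (2)·R1
R3 → R3 - (1)·R2
R4 → R4 - (3/2)·R2
REF = 
  [  1,   0,  -2]
  [  0,   2,   0]
  [  0,   0,   0]
  [  0,   0,   0]
Pivot columns: 1, 2 → 2 pivots.
dim(Col(A)) = number of pivot columns = 2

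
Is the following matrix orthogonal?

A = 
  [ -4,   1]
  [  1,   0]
No

AᵀA = 
  [ 17,  -4]
  [ -4,   1]
≠ I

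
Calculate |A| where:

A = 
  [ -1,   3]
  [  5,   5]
For a 2×2 matrix, det = ad - bc = (-1)(5) - (3)(5) = -20

det(A) = -20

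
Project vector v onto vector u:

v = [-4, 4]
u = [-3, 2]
proj_u(v) = [-60/13, 40/13]

v·u = (-4)(-3) + (4)(2) = 20
u·u = (-3)² + (2)² = 13
proj_u(v) = (v·u / u·u) × u = (20/13) × u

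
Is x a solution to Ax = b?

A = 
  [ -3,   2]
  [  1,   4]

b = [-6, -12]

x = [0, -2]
No

Ax = [-4, -8] ≠ b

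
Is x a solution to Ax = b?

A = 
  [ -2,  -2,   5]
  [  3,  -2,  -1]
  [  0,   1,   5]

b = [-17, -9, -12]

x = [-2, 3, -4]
No

Ax = [-22, -8, -17] ≠ b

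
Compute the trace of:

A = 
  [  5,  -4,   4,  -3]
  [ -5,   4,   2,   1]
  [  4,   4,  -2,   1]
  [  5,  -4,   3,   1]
8

tr(A) = 5 + 4 + -2 + 1 = 8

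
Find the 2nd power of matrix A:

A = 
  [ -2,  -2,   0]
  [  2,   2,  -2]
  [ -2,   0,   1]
A² = A·A:
A²[1,1] = (-2)(-2) + (-2)(2) + (0)(-2) = 0
A²[1,2] = (-2)(-2) + (-2)(2) + (0)(0) = 0
A²[1,3] = (-2)(0) + (-2)(-2) + (0)(1) = 4
A²[2,1] = (2)(-2) + (2)(2) + (-2)(-2) = 4
A²[2,2] = (2)(-2) + (2)(2) + (-2)(0) = 0
A²[2,3] = (2)(0) + (2)(-2) + (-2)(1) = -6
A²[3,1] = (-2)(-2) + (0)(2) + (1)(-2) = 2
A²[3,2] = (-2)(-2) + (0)(2) + (1)(0) = 4
A²[3,3] = (-2)(0) + (0)(-2) + (1)(1) = 1
A² = 
  [  0,   0,   4]
  [  4,   0,  -6]
  [  2,   4,   1]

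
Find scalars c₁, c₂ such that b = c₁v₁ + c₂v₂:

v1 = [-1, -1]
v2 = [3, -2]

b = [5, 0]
c1 = -2, c2 = 1

b = -2·v1 + 1·v2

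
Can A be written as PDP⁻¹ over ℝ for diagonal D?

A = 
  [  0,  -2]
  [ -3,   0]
Yes

tr(A) = 0, det(A) = -6
Characteristic polynomial: λ² - tr(A)λ + det(A) = λ² - 6
λ² - 6 = 0  ⇒  λ = (0 ± √((0)² - 4·(-6)))/2 = (0 ± √(24))/2
  = √6,  -√6
Eigenvalues: √6, -√6  (≈ 2.449, -2.449)
The two irrational eigenvalues are distinct (simple), so each has alg. mult. = geom. mult. = 1.
Sum of geometric multiplicities equals n, so A has n independent eigenvectors.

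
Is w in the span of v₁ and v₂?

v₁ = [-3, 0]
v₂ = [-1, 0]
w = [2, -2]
No

Form the augmented matrix and row-reduce:
[v₁|v₂|w] = 
  [ -3,  -1,   2]
  [  0,   0,  -2]
(already in echelon form — no row operations needed)

Row 2 reads [0 0 | -2], i.e. 0 = -2, so the system is inconsistent and w ∉ span{v₁, v₂}.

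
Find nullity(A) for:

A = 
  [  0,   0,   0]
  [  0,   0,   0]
nullity(A) = 3

Row reduce:
(no row operations needed)
REF = 
  [  0,   0,   0]
  [  0,   0,   0]
Pivot columns: none → 0 pivots.
rank(A) = 0, so nullity(A) = 3 - 0 = 3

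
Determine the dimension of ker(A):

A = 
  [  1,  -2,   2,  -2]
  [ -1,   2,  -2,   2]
nullity(A) = 3

Row reduce:
R2 → R2 + (1)·R1
REF = 
  [  1,  -2,   2,  -2]
  [  0,   0,   0,   0]
Pivot columns: 1 → 1 pivot.
rank(A) = 1, so nullity(A) = 4 - 1 = 3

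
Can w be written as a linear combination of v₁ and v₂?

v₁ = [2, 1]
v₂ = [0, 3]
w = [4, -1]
Yes

Form the augmented matrix and row-reduce:
[v₁|v₂|w] = 
  [  2,   0,   4]
  [  1,   3,  -1]
R2 → R2 - (1/2)·R1
REF = 
  [  2,   0,   4]
  [  0,   3,  -3]

No row of the form [0 0 | nonzero], so the system is consistent. Back-substitution gives c₁ = 2, c₂ = -1: w = (2)·v₁ + (-1)·v₂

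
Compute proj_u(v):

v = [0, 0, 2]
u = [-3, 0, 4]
v·u = (0)(-3) + (0)(0) + (2)(4) = 8
u·u = (-3)² + (0)² + (4)² = 25
proj_u(v) = (v·u / u·u) × u = (8/25) × u

proj_u(v) = [-24/25, 0, 32/25]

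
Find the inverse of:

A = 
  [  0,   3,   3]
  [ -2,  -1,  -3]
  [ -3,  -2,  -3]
det(A) = (0)·((-1)(-3) - (-3)(-2)) - (3)·((-2)(-3) - (-3)(-3)) + (3)·((-2)(-2) - (-1)(-3))
  = (0)(-3) - (3)(-3) + (3)(1)
  = 12
det(A) = 12 ≠ 0, so A is invertible.

Cofactors Cᵢⱼ = (-1)ⁱ⁺ʲ·Mᵢⱼ:
C = 
  [ -3,   3,   1]
  [  3,   9,  -9]
  [ -6,  -6,   6]

adj(A) = Cᵀ:
adj(A) = 
  [ -3,   3,  -6]
  [  3,   9,  -6]
  [  1,  -9,   6]

A⁻¹ = (1/12) · adj(A):
A⁻¹ = 
  [-1/4,  1/4, -1/2]
  [ 1/4,  3/4, -1/2]
  [1/12, -3/4,  1/2]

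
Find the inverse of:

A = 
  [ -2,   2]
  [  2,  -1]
det(A) = (-2)(-1) - (2)(2) = -2
For a 2×2 matrix, A⁻¹ = (1/det(A)) · [[d, -b], [-c, a]]
    = (-1/2) · [[-1, -2], [-2, -2]]

A⁻¹ = 
  [1/2,   1]
  [  1,   1]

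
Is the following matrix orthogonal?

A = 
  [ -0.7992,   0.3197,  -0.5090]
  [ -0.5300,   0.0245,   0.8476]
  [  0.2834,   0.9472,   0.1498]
Yes

AᵀA = 
  [  0.9999,  -0.0001,   0]
  [ -0.0001,   1,  -0.0001]
  [  0,  -0.0001,   0.9999]
≈ I (equal to I up to the 4-dp rounding of the entries)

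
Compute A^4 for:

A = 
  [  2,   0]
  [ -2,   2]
A^4 = 
  [ 16,   0]
  [-64,  16]

A² = A·A:
A²[1,1] = (2)(2) + (0)(-2) = 4
A²[1,2] = (2)(0) + (0)(2) = 0
A²[2,1] = (-2)(2) + (2)(-2) = -8
A²[2,2] = (-2)(0) + (2)(2) = 4
A² = 
  [  4,   0]
  [ -8,   4]

A^3 = A^2·A:
A^3[1,1] = (4)(2) + (0)(-2) = 8
A^3[1,2] = (4)(0) + (0)(2) = 0
A^3[2,1] = (-8)(2) + (4)(-2) = -24
A^3[2,2] = (-8)(0) + (4)(2) = 8
A^3 = 
  [  8,   0]
  [-24,   8]

A^4 = A^3·A:
A^4[1,1] = (8)(2) + (0)(-2) = 16
A^4[1,2] = (8)(0) + (0)(2) = 0
A^4[2,1] = (-24)(2) + (8)(-2) = -64
A^4[2,2] = (-24)(0) + (8)(2) = 16
A^4 = 
  [ 16,   0]
  [-64,  16]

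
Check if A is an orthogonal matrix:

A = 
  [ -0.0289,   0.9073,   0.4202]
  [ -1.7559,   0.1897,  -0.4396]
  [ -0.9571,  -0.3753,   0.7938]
No

AᵀA = 
  [  4.0001,  -0.0001,   0]
  [ -0.0001,   1,  -0.0001]
  [  0,  -0.0001,   0.9999]
≠ I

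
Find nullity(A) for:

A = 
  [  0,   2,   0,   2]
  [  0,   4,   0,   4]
nullity(A) = 3

Row reduce:
R2 → R2 - (2)·R1
REF = 
  [  0,   2,   0,   2]
  [  0,   0,   0,   0]
Pivot columns: 2 → 1 pivot.
rank(A) = 1, so nullity(A) = 4 - 1 = 3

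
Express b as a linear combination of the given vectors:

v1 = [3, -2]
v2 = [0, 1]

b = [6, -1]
c1 = 2, c2 = 3

b = 2·v1 + 3·v2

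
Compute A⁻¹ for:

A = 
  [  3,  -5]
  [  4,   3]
det(A) = (3)(3) - (-5)(4) = 29
For a 2×2 matrix, A⁻¹ = (1/det(A)) · [[d, -b], [-c, a]]
    = (1/29) · [[3, 5], [-4, 3]]

A⁻¹ = 
  [ 3/29,  5/29]
  [-4/29,  3/29]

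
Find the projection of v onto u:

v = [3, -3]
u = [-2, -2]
v·u = (3)(-2) + (-3)(-2) = 0
u·u = (-2)² + (-2)² = 8
proj_u(v) = (v·u / u·u) × u = (0/8) × u = (0) × u

proj_u(v) = [0, 0]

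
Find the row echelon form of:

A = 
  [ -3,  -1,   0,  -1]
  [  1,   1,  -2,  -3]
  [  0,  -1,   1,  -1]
Row operations:
R2 → R2 + (1/3)·R1
R3 → R3 + (3/2)·R2

Resulting echelon form:
REF = 
  [   -3,    -1,     0,    -1]
  [    0,   2/3,    -2, -10/3]
  [    0,     0,    -2,    -6]

Rank = 3 (number of non-zero pivot rows).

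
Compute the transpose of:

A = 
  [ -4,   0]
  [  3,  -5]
Aᵀ = 
  [ -4,   3]
  [  0,  -5]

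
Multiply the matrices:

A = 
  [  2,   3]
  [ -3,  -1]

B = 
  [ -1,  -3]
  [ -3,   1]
A is 2×2 and B is 2×2, so AB is 2×2. Each entry is (row of A)·(column of B):
AB[1,1] = (2)(-1) + (3)(-3) = -11
AB[1,2] = (2)(-3) + (3)(1) = -3
AB[2,1] = (-3)(-1) + (-1)(-3) = 6
AB[2,2] = (-3)(-3) + (-1)(1) = 8

AB = 
  [-11,  -3]
  [  6,   8]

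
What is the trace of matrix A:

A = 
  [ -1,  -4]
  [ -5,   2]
1

tr(A) = -1 + 2 = 1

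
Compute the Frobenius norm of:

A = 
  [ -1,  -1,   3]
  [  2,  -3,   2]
||A||_F = 5.292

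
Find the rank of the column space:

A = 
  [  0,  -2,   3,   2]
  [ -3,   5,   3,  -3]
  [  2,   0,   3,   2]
dim(Col(A)) = 3

Row reduce:
Swap R1 ↔ R2
R3 → R3 + (2/3)·R1
R3 → R3 + (5/3)·R2
REF = 
  [  -3,    5,    3,   -3]
  [   0,   -2,    3,    2]
  [   0,    0,   10, 10/3]
Pivot columns: 1, 2, 3 → 3 pivots.
dim(Col(A)) = number of pivot columns = 3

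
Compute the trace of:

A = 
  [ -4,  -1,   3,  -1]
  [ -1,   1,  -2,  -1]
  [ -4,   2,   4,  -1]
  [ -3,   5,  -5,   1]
2

tr(A) = -4 + 1 + 4 + 1 = 2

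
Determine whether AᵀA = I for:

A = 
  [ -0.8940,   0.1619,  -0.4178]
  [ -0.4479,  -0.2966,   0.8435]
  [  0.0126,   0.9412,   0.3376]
Yes

AᵀA = 
  [  1,   0,   0]
  [  0,   1,  -0.0001]
  [  0,  -0.0001,   1]
≈ I (equal to I up to the 4-dp rounding of the entries)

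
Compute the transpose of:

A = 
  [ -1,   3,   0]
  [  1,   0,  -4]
Aᵀ = 
  [ -1,   1]
  [  3,   0]
  [  0,  -4]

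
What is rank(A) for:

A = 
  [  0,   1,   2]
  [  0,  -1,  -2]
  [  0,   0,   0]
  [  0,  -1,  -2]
rank(A) = 1

Row reduce:
R2 → R2 + (1)·R1
R4 → R4 + (1)·R1
REF = 
  [  0,   1,   2]
  [  0,   0,   0]
  [  0,   0,   0]
  [  0,   0,   0]
Pivot columns: 2 → 1 pivot.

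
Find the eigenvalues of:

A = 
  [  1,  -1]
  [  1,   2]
tr(A) = 3, det(A) = 3
Characteristic polynomial: λ² - tr(A)λ + det(A) = λ² - 3λ + 3
λ² - 3λ + 3 = 0  ⇒  λ = (3 ± √((-3)² - 4·(3)))/2 = (3 ± √(-3))/2
  = (3 + i√3)/2,  (3 - i√3)/2

λ = (3 + i√3)/2, (3 - i√3)/2  (≈ 1.5 + 0.866i, 1.5 - 0.866i)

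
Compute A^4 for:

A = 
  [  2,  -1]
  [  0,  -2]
A^4 = 
  [ 16,   0]
  [  0,  16]

A² = A·A:
A²[1,1] = (2)(2) + (-1)(0) = 4
A²[1,2] = (2)(-1) + (-1)(-2) = 0
A²[2,1] = (0)(2) + (-2)(0) = 0
A²[2,2] = (0)(-1) + (-2)(-2) = 4
A² = 
  [  4,   0]
  [  0,   4]

A^3 = A^2·A:
A^3[1,1] = (4)(2) + (0)(0) = 8
A^3[1,2] = (4)(-1) + (0)(-2) = -4
A^3[2,1] = (0)(2) + (4)(0) = 0
A^3[2,2] = (0)(-1) + (4)(-2) = -8
A^3 = 
  [  8,  -4]
  [  0,  -8]

A^4 = A^3·A:
A^4[1,1] = (8)(2) + (-4)(0) = 16
A^4[1,2] = (8)(-1) + (-4)(-2) = 0
A^4[2,1] = (0)(2) + (-8)(0) = 0
A^4[2,2] = (0)(-1) + (-8)(-2) = 16
A^4 = 
  [ 16,   0]
  [  0,  16]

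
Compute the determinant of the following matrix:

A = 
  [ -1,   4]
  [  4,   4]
-20

For a 2×2 matrix, det = ad - bc = (-1)(4) - (4)(4) = -20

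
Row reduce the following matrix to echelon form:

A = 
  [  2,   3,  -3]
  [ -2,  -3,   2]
Row operations:
R2 → R2 + (1)·R1

Resulting echelon form:
REF = 
  [  2,   3,  -3]
  [  0,   0,  -1]

Rank = 2 (number of non-zero pivot rows).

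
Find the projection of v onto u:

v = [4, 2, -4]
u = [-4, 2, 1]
proj_u(v) = [64/21, -32/21, -16/21]

v·u = (4)(-4) + (2)(2) + (-4)(1) = -16
u·u = (-4)² + (2)² + (1)² = 21
proj_u(v) = (v·u / u·u) × u = (-16/21) × u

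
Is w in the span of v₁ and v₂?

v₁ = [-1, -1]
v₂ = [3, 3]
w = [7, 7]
Yes

Form the augmented matrix and row-reduce:
[v₁|v₂|w] = 
  [ -1,   3,   7]
  [ -1,   3,   7]
R2 → R2 - (1)·R1
REF = 
  [ -1,   3,   7]
  [  0,   0,   0]

No row of the form [0 0 | nonzero], so the system is consistent. Back-substitution gives c₁ = -7, c₂ = 0: w = (-7)·v₁ + (0)·v₂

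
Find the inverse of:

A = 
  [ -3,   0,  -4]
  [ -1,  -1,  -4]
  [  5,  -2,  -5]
det(A) = (-3)·((-1)(-5) - (-4)(-2)) - (0)·((-1)(-5) - (-4)(5)) + (-4)·((-1)(-2) - (-1)(5))
  = (-3)(-3) - (0)(25) + (-4)(7)
  = -19
det(A) = -19 ≠ 0, so A is invertible.

Cofactors Cᵢⱼ = (-1)ⁱ⁺ʲ·Mᵢⱼ:
C = 
  [ -3, -25,   7]
  [  8,  35,  -6]
  [ -4,  -8,   3]

adj(A) = Cᵀ:
adj(A) = 
  [ -3,   8,  -4]
  [-25,  35,  -8]
  [  7,  -6,   3]

A⁻¹ = (-1/19) · adj(A):
A⁻¹ = 
  [  3/19,  -8/19,   4/19]
  [ 25/19, -35/19,   8/19]
  [ -7/19,   6/19,  -3/19]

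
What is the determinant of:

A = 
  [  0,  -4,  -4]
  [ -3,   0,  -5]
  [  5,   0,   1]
Cofactor expansion along row 1:
det(A) = (0)·((0)(1) - (-5)(0)) - (-4)·((-3)(1) - (-5)(5)) + (-4)·((-3)(0) - (0)(5))
  = (0)(0) - (-4)(22) + (-4)(0)
  = 88

det(A) = 88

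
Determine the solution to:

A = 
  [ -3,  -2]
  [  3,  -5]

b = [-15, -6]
Row reduce the augmented matrix [A|b]:
R2 → R2 + (1)·R1
REF = 
  [ -3,  -2, -15]
  [  0,  -7, -21]

Back-substitution:
x₂ = (-21) / (-7) = 3
x₁ = (-15 - (-2)(3)) / (-3) = 3

x = [3, 3]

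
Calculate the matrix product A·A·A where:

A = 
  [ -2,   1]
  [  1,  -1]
A² = A·A:
A²[1,1] = (-2)(-2) + (1)(1) = 5
A²[1,2] = (-2)(1) + (1)(-1) = -3
A²[2,1] = (1)(-2) + (-1)(1) = -3
A²[2,2] = (1)(1) + (-1)(-1) = 2
A² = 
  [  5,  -3]
  [ -3,   2]

A^3 = A^2·A:
A^3[1,1] = (5)(-2) + (-3)(1) = -13
A^3[1,2] = (5)(1) + (-3)(-1) = 8
A^3[2,1] = (-3)(-2) + (2)(1) = 8
A^3[2,2] = (-3)(1) + (2)(-1) = -5
A^3 = 
  [-13,   8]
  [  8,  -5]

Therefore
A^3 = 
  [-13,   8]
  [  8,  -5]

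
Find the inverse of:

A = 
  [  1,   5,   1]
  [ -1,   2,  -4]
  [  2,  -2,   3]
det(A) = (1)·((2)(3) - (-4)(-2)) - (5)·((-1)(3) - (-4)(2)) + (1)·((-1)(-2) - (2)(2))
  = (1)(-2) - (5)(5) + (1)(-2)
  = -29
det(A) = -29 ≠ 0, so A is invertible.

Cofactors Cᵢⱼ = (-1)ⁱ⁺ʲ·Mᵢⱼ:
C = 
  [ -2,  -5,  -2]
  [-17,   1,  12]
  [-22,   3,   7]

adj(A) = Cᵀ:
adj(A) = 
  [ -2, -17, -22]
  [ -5,   1,   3]
  [ -2,  12,   7]

A⁻¹ = (-1/29) · adj(A):
A⁻¹ = 
  [  2/29,  17/29,  22/29]
  [  5/29,  -1/29,  -3/29]
  [  2/29, -12/29,  -7/29]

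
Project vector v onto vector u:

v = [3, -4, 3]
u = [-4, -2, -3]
proj_u(v) = [52/29, 26/29, 39/29]

v·u = (3)(-4) + (-4)(-2) + (3)(-3) = -13
u·u = (-4)² + (-2)² + (-3)² = 29
proj_u(v) = (v·u / u·u) × u = (-13/29) × u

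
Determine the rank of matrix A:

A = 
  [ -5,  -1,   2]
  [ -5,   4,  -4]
Row reduce:
R2 → R2 - (1)·R1
REF = 
  [ -5,  -1,   2]
  [  0,   5,  -6]
Pivot columns: 1, 2 → 2 pivots.

rank(A) = 2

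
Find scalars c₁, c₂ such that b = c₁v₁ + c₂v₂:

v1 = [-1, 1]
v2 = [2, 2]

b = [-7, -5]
c1 = 1, c2 = -3

b = 1·v1 + -3·v2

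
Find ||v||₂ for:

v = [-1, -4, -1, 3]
5.196

||v||₂ = √((-1)² + (-4)² + (-1)² + (3)²) = √27 = 5.196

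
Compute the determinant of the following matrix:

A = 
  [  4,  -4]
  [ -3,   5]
For a 2×2 matrix, det = ad - bc = (4)(5) - (-4)(-3) = 8

det(A) = 8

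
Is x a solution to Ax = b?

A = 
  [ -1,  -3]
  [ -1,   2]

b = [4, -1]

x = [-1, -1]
Yes

Ax = [4, -1] = b ✓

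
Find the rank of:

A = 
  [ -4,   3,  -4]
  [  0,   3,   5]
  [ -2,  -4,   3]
rank(A) = 3

Row reduce:
R3 → R3 - (1/2)·R1
R3 → R3 + (11/6)·R2
REF = 
  [  -4,    3,   -4]
  [   0,    3,    5]
  [   0,    0, 85/6]
Pivot columns: 1, 2, 3 → 3 pivots.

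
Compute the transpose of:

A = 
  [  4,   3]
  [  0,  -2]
Aᵀ = 
  [  4,   0]
  [  3,  -2]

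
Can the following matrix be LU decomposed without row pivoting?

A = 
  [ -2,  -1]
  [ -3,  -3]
Yes.
A[1,1] = -2 ≠ 0, so Gaussian elimination proceeds without a row swap: multiplier ℓ₂₁ = (-3)/(-2) = 3/2, and U[2,2] = -3 - (3/2)(-1) = -3/2.
L = 
  [  1,   0]
  [3/2,   1]
U = 
  [  -2,   -1]
  [   0, -3/2]
Check row 2 of LU: [(3/2)(-2), (3/2)(-1) + (-3/2)] = [-3, -3] = row 2 of A ✓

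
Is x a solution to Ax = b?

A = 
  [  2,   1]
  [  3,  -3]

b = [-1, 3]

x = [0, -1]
Yes

Ax = [-1, 3] = b ✓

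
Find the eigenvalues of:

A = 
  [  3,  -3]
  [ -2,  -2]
tr(A) = 1, det(A) = -12
Characteristic polynomial: λ² - tr(A)λ + det(A) = λ² - λ - 12
λ² - λ - 12 = (λ + 3)(λ - 4)

λ = 4, -3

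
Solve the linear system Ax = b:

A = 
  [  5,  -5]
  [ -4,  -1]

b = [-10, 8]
Row reduce the augmented matrix [A|b]:
R2 → R2 + (4/5)·R1
REF = 
  [  5,  -5, -10]
  [  0,  -5,   0]

Back-substitution:
x₂ = 0 / (-5) = 0
x₁ = (-10 - (-5)(0)) / 5 = -2

x = [-2, 0]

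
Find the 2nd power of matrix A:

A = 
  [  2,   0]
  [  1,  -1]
A² = A·A:
A²[1,1] = (2)(2) + (0)(1) = 4
A²[1,2] = (2)(0) + (0)(-1) = 0
A²[2,1] = (1)(2) + (-1)(1) = 1
A²[2,2] = (1)(0) + (-1)(-1) = 1
A² = 
  [  4,   0]
  [  1,   1]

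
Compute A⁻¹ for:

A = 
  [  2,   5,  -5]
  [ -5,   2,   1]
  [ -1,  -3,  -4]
det(A) = (2)·((2)(-4) - (1)(-3)) - (5)·((-5)(-4) - (1)(-1)) + (-5)·((-5)(-3) - (2)(-1))
  = (2)(-5) - (5)(21) + (-5)(17)
  = -200
det(A) = -200 ≠ 0, so A is invertible.

Cofactors Cᵢⱼ = (-1)ⁱ⁺ʲ·Mᵢⱼ:
C = 
  [ -5, -21,  17]
  [ 35, -13,   1]
  [ 15,  23,  29]

adj(A) = Cᵀ:
adj(A) = 
  [ -5,  35,  15]
  [-21, -13,  23]
  [ 17,   1,  29]

A⁻¹ = (-1/200) · adj(A):
A⁻¹ = 
  [   1/40,   -7/40,   -3/40]
  [ 21/200,  13/200, -23/200]
  [-17/200,  -1/200, -29/200]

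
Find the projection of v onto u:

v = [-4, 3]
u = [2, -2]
proj_u(v) = [-7/2, 7/2]

v·u = (-4)(2) + (3)(-2) = -14
u·u = (2)² + (-2)² = 8
proj_u(v) = (v·u / u·u) × u = (-14/8) × u = (-7/4) × u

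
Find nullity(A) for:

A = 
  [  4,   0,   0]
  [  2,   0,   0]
nullity(A) = 2

Row reduce:
R2 → R2 - (1/2)·R1
REF = 
  [  4,   0,   0]
  [  0,   0,   0]
Pivot columns: 1 → 1 pivot.
rank(A) = 1, so nullity(A) = 3 - 1 = 2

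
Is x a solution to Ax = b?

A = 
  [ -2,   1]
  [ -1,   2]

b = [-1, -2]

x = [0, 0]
No

Ax = [0, 0] ≠ b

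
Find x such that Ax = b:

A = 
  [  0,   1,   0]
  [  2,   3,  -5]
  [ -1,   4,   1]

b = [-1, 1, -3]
Row reduce the augmented matrix [A|b]:
Swap R1 ↔ R2
R3 → R3 + (1/2)·R1
R3 → R3 - (11/2)·R2
REF = 
  [   2,    3,   -5,    1]
  [   0,    1,    0,   -1]
  [   0,    0, -3/2,    3]

Back-substitution:
x₃ = 3 / (-3/2) = -2
x₂ = (-1 - (0)(-2)) / 1 = -1
x₁ = (1 - (3)(-1) - (-5)(-2)) / 2 = -3

x = [-3, -1, -2]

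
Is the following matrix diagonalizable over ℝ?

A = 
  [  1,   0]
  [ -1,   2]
Yes

tr(A) = 3, det(A) = 2
Characteristic polynomial: λ² - tr(A)λ + det(A) = λ² - 3λ + 2
λ² - 3λ + 2 = (λ - 1)(λ - 2)
Eigenvalues: 2, 1
λ=1: alg. mult. = 1, geom. mult. = 2 - rank(A - (1)I) = 2 - 1 = 1
λ=2: alg. mult. = 1, geom. mult. = 2 - rank(A - (2)I) = 2 - 1 = 1
Sum of geometric multiplicities equals n, so A has n independent eigenvectors.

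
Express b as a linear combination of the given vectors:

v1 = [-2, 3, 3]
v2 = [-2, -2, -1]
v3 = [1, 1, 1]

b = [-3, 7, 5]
c1 = 2, c2 = -2, c3 = -3

b = 2·v1 + -2·v2 + -3·v3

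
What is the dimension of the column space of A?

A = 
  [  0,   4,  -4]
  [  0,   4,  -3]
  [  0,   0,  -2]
dim(Col(A)) = 2

Row reduce:
R2 → R2 - (1)·R1
R3 → R3 + (2)·R2
REF = 
  [  0,   4,  -4]
  [  0,   0,   1]
  [  0,   0,   0]
Pivot columns: 2, 3 → 2 pivots.
dim(Col(A)) = number of pivot columns = 2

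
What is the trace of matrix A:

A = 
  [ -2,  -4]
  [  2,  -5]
-7

tr(A) = -2 + -5 = -7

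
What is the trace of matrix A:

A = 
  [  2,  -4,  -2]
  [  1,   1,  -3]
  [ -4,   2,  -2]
1

tr(A) = 2 + 1 + -2 = 1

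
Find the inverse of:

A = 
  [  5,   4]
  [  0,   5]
det(A) = (5)(5) - (4)(0) = 25
For a 2×2 matrix, A⁻¹ = (1/det(A)) · [[d, -b], [-c, a]]
    = (1/25) · [[5, -4], [0, 5]]

A⁻¹ = 
  [  1/5, -4/25]
  [    0,   1/5]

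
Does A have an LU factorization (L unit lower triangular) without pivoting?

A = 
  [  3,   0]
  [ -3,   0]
Yes.
A[1,1] = 3 ≠ 0, so Gaussian elimination proceeds without a row swap: multiplier ℓ₂₁ = (-3)/(3) = -1, and U[2,2] = 0 - (-1)(0) = 0.
L = 
  [  1,   0]
  [ -1,   1]
U = 
  [  3,   0]
  [  0,   0]
Check row 2 of LU: [(-1)(3), (-1)(0) + 0] = [-3, 0] = row 2 of A ✓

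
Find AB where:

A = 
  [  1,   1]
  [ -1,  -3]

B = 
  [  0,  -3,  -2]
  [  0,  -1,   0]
AB = 
  [  0,  -4,  -2]
  [  0,   6,   2]

A is 2×2 and B is 2×3, so AB is 2×3. Each entry is (row of A)·(column of B):
AB[1,1] = (1)(0) + (1)(0) = 0
AB[1,2] = (1)(-3) + (1)(-1) = -4
AB[1,3] = (1)(-2) + (1)(0) = -2
AB[2,1] = (-1)(0) + (-3)(0) = 0
AB[2,2] = (-1)(-3) + (-3)(-1) = 6
AB[2,3] = (-1)(-2) + (-3)(0) = 2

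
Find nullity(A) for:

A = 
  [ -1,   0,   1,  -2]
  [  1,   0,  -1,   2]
nullity(A) = 3

Row reduce:
R2 → R2 + (1)·R1
REF = 
  [ -1,   0,   1,  -2]
  [  0,   0,   0,   0]
Pivot columns: 1 → 1 pivot.
rank(A) = 1, so nullity(A) = 4 - 1 = 3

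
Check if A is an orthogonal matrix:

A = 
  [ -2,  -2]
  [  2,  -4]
No

AᵀA = 
  [  8,  -4]
  [ -4,  20]
≠ I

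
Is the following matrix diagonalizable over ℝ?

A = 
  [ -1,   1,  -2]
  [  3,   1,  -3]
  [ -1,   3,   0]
No

Characteristic polynomial: det(λI - A) = λ³ + 3λ + 26
By the rational root theorem any rational root is an integer dividing 26; none of those is a root, so p(λ) has no rational roots and hence (being an irreducible cubic) no repeated roots.
Discriminant of the cubic: Δ = -18360
Δ < 0 ⇒ one real eigenvalue and a complex-conjugate pair: λ ≈ 1.313 + 2.859i, 1.313 - 2.859i, -2.627
Has complex eigenvalues (not diagonalizable over ℝ).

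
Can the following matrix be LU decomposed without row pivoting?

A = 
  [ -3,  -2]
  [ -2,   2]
Yes.
A[1,1] = -3 ≠ 0, so Gaussian elimination proceeds without a row swap: multiplier ℓ₂₁ = (-2)/(-3) = 2/3, and U[2,2] = 2 - (2/3)(-2) = 10/3.
L = 
  [  1,   0]
  [2/3,   1]
U = 
  [  -3,   -2]
  [   0, 10/3]
Check row 2 of LU: [(2/3)(-3), (2/3)(-2) + (10/3)] = [-2, 2] = row 2 of A ✓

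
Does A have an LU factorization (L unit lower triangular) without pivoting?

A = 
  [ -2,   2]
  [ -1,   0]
Yes.
A[1,1] = -2 ≠ 0, so Gaussian elimination proceeds without a row swap: multiplier ℓ₂₁ = (-1)/(-2) = 1/2, and U[2,2] = 0 - (1/2)(2) = -1.
L = 
  [  1,   0]
  [1/2,   1]
U = 
  [ -2,   2]
  [  0,  -1]
Check row 2 of LU: [(1/2)(-2), (1/2)(2) + (-1)] = [-1, 0] = row 2 of A ✓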